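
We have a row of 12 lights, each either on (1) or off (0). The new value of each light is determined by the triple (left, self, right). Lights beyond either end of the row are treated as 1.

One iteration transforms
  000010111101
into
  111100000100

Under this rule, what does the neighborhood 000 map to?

At position 1 the neighborhood is 000; the next row has 1 there.

1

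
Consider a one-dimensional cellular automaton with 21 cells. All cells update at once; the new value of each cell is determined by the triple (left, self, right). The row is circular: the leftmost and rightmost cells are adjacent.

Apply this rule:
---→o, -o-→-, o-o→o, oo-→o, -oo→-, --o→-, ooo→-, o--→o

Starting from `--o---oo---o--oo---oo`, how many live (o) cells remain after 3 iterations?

o--oo--ooo--o--ooo--o
oo--oo---oo--o---oo--
-oo--ooo--oo--oo--oo-
count of o: 11

11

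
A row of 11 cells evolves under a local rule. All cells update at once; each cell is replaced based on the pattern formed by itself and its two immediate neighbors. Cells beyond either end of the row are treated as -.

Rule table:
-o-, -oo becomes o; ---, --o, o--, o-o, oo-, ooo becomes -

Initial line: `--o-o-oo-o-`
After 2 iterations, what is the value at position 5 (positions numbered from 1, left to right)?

o

--o-o-o--o-
--o-o-o--o-
position 5 holds o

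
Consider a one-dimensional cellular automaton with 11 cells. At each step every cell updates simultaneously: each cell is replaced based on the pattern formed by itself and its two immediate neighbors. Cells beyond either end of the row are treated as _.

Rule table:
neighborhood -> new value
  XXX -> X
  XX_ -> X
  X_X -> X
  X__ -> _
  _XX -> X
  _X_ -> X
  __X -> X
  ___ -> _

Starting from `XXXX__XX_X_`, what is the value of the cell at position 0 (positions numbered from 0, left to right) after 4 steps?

step 1: XXXX_XXXXX_
step 2: XXXXXXXXXX_
step 3: XXXXXXXXXX_  (fixed point — unchanged through step 4)
position 0 holds X

X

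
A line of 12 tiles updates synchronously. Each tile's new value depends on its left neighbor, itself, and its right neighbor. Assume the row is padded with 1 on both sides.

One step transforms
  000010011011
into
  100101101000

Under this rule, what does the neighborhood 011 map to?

At position 7 the neighborhood is 011; the next row has 0 there.

0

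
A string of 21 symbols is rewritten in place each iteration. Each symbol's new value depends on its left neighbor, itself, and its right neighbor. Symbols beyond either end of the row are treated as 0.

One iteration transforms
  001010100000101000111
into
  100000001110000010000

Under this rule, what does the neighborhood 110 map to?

0

At position 20 the neighborhood is 110; the next row has 0 there.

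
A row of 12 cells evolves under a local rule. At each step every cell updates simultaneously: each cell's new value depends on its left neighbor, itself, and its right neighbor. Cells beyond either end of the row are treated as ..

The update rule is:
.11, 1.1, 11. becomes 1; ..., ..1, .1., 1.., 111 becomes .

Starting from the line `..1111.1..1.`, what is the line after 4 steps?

..1..11.....
.....11.....
.....11.....  (fixed point — unchanged through step 4)

.....11.....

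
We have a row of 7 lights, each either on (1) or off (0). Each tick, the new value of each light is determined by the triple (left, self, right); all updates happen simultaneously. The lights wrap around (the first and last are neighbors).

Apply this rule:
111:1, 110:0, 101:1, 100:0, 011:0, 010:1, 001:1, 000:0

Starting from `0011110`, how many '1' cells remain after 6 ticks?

0101100
1110000
0100001
1100011
1000101
0001110
count of 1: 3

3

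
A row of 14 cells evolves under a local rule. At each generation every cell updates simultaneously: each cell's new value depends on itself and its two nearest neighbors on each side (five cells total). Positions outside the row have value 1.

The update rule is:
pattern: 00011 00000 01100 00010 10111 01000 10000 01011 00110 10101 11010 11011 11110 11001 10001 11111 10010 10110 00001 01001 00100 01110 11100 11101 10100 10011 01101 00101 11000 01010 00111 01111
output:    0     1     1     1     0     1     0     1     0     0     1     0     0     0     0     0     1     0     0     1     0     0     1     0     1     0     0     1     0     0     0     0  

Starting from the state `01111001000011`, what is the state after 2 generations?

00011000110100

00001010100000
00011000110100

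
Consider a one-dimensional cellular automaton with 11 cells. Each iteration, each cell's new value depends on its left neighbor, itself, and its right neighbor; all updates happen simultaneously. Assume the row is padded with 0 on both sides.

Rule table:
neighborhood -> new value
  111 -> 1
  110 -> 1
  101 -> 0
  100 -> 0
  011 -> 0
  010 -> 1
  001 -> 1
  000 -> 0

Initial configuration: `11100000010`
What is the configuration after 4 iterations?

10100101010

iteration 1: 01100000110
iteration 2: 10100001010
iteration 3: 10100011010
iteration 4: 10100101010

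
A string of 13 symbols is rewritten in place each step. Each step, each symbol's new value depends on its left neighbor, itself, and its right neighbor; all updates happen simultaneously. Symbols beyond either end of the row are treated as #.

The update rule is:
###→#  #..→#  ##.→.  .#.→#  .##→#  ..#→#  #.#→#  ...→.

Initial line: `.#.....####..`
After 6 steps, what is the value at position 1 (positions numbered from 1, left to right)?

#

###...####.##
##.#.####.###
#.######.####
.######.#####
######.######
#####.#######
position 1 holds #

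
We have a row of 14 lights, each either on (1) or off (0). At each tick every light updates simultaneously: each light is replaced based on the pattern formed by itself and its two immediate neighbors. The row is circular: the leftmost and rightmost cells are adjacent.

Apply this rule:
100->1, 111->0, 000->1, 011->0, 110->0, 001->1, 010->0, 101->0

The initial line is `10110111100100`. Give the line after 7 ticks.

tick 1: 00000000011011
tick 2: 11111111100000
tick 3: 00000000011111
tick 4: 11111111100000  (repeats tick 2; period 2)
tick 7: 00000000011111

00000000011111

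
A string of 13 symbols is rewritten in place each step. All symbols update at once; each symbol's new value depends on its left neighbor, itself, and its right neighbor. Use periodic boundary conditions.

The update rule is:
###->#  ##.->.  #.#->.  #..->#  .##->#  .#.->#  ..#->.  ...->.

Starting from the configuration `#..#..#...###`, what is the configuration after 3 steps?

.#.##.##..###
.#.#..#.#.##.
.#.##.#.#.#.#

.#.##.#.#.#.#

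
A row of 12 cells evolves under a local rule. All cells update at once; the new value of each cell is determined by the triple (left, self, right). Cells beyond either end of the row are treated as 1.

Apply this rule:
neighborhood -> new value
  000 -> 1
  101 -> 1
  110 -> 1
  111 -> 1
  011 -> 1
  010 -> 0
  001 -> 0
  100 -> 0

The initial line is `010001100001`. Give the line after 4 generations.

110111111111

generation 1: 100101101101
generation 2: 100011111111
generation 3: 101011111111
generation 4: 110111111111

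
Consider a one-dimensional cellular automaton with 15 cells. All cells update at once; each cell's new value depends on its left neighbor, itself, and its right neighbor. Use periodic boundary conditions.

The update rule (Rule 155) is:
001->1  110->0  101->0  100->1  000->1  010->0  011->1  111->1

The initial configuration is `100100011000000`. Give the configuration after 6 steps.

111001111100100

011011110111111
010011100111110
101111011111101
001110011111001
111101111110110
111001111100100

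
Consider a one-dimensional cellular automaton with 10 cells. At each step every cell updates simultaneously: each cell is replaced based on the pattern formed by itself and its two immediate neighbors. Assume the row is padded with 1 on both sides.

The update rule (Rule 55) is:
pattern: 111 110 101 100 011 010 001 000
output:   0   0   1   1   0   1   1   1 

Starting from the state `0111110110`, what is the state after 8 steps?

0111111110

1000001001
0111111110
1000000001
0111111110  (repeats step 2; period 2)
step 8: 0111111110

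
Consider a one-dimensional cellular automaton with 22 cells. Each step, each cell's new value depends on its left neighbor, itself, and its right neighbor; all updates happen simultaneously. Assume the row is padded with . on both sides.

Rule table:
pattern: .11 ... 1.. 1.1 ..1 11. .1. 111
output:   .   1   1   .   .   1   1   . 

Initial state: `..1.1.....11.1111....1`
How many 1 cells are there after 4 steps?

10

1.1.11111..1....1111.1
1.1.....11.1111....1.1
1.11111..1....1111.1.1
1.....11.1111....1.1.1
count of 1: 10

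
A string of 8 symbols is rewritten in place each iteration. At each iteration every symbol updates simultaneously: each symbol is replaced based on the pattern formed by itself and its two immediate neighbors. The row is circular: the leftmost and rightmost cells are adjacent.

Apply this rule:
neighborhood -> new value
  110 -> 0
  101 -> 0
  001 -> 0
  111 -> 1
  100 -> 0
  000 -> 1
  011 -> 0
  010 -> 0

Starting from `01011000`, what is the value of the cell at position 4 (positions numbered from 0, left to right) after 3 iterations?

00000011
01111000
00110011
position 4 holds 0

0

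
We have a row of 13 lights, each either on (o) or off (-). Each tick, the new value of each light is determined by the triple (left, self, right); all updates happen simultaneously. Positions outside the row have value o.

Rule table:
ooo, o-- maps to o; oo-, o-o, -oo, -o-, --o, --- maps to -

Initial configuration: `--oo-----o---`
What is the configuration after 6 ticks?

tick 1: o---o-----o--
tick 2: -o---o-----o-
tick 3: --o---o------
tick 4: o--o---o-----
tick 5: -o--o---o----
tick 6: --o--o---o---

--o--o---o---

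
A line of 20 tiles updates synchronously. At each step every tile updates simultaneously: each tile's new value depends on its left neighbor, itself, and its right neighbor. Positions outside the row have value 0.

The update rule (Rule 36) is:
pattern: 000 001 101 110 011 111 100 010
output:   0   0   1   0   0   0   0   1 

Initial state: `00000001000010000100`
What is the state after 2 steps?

step 1: 00000001000010000100  (fixed point — unchanged through step 2)

00000001000010000100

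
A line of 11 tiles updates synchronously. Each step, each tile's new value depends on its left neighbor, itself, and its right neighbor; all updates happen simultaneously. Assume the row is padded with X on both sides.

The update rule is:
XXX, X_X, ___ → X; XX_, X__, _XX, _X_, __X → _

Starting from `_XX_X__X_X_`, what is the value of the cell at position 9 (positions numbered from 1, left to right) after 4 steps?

X

step 1: X__X____X_X
step 2: _____XX__X_
step 3: _XXX______X
step 4: X_X__XXXX__
position 9 holds X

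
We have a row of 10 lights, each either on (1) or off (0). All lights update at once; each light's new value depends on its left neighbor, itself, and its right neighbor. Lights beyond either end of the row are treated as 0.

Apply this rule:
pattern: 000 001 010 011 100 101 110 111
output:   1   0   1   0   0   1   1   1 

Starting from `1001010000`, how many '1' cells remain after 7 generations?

5

1001110111
1000111011
1010011101
1110001111
0110100111
0011100011
1001101001
count of 1: 5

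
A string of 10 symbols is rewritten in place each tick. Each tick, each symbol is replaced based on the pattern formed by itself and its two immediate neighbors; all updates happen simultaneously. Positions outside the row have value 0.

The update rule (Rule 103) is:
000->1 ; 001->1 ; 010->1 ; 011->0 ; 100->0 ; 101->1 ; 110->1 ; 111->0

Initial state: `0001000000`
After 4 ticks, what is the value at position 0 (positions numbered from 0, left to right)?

1111011111
0001100001
1110101111
0011110001
position 0 holds 0

0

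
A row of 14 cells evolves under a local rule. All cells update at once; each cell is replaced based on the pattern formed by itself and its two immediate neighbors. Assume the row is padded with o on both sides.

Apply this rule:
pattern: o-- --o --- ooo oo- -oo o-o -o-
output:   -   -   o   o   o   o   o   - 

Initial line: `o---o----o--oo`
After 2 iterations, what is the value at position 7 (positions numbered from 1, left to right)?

o

o-o---oo----oo
oo--o-oo-oo-oo
position 7 holds o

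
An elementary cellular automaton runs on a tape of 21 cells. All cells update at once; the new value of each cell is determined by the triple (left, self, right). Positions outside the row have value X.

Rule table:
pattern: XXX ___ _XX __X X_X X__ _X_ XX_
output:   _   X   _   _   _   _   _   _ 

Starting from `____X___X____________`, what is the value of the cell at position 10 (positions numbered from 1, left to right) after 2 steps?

_

_XX___X___XXXXXXXXXX_
____X___X____________
position 10 holds _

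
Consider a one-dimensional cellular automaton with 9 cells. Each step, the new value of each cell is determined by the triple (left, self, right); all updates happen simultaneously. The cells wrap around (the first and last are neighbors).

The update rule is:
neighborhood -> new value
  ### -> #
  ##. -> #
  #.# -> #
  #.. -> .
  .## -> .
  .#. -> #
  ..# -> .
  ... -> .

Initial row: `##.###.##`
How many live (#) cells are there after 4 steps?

7

step 1: ###.###.#
step 2: ####.###.
step 3: .####.###
step 4: #.####.##
count of #: 7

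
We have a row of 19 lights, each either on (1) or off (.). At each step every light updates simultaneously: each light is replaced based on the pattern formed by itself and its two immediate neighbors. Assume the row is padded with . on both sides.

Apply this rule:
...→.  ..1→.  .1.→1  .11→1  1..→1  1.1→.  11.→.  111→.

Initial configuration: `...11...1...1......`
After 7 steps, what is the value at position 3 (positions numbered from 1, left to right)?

.

step 1: ...1.1..11..11.....
step 2: ...1.11.1.1.1.1....
step 3: ...1.1..1.1.1.11...
step 4: ...1.11.1.1.1.1.1..
step 5: ...1.1..1.1.1.1.11.
step 6: ...1.11.1.1.1.1.1.1
step 7: ...1.1..1.1.1.1.1.1
position 3 holds .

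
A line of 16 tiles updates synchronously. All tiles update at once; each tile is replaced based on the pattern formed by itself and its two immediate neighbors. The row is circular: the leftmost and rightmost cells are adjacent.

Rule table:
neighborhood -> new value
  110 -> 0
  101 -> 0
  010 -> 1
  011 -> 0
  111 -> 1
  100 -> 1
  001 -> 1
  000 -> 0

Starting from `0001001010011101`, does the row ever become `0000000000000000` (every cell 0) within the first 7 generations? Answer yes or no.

1011111011101001
0001110001001110
0010101011110101
1110101001100101
1100101110011100
0011100101101011
1101011100001000
generation 7 is 1101011100001000, still not uniform 0

no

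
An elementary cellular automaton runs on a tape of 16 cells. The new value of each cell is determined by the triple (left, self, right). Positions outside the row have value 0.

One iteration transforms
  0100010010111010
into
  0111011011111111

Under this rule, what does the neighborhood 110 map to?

At position 12 the neighborhood is 110; the next row has 1 there.

1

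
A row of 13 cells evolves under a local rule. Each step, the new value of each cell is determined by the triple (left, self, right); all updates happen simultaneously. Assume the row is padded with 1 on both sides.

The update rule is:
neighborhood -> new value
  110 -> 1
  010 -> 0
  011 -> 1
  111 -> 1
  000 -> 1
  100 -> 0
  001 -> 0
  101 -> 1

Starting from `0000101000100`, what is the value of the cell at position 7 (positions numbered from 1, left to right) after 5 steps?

step 1: 0110010010000
step 2: 1110000000110
step 3: 1110111110111
step 4: 1111111111111
step 5: 1111111111111
position 7 holds 1

1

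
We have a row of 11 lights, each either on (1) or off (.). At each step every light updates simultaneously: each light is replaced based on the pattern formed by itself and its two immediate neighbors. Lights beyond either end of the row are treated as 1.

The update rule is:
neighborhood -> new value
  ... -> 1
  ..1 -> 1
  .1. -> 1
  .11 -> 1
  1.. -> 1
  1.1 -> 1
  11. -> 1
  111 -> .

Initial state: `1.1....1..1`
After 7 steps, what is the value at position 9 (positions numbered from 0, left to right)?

step 1: 11111111111
step 2: ...........
step 3: 11111111111  (repeats step 1; period 2)
step 7: 11111111111
position 9 holds 1

1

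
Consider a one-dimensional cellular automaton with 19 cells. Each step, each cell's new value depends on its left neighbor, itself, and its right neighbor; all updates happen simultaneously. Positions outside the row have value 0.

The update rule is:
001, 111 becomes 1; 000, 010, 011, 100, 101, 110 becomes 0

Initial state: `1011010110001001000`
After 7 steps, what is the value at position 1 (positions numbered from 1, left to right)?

0000000000010010000
0000000000100100000
0000000001001000000
0000000010010000000
0000000100100000000
0000001001000000000
0000010010000000000
position 1 holds 0

0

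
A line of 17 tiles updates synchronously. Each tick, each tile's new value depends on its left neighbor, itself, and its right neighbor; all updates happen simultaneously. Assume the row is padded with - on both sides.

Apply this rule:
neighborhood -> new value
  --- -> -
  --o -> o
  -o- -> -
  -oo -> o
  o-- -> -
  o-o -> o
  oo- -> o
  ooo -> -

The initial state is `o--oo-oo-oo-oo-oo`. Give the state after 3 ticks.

tick 1: --ooooooooooooooo
tick 2: -oo-------------o
tick 3: ooo------------o-

ooo------------o-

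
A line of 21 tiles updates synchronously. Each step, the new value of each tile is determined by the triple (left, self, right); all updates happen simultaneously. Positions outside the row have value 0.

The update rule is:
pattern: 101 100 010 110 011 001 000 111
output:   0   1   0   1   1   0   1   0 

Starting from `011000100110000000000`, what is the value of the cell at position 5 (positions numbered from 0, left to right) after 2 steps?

011110010111111111111
010011000100000000001
position 5 holds 1

1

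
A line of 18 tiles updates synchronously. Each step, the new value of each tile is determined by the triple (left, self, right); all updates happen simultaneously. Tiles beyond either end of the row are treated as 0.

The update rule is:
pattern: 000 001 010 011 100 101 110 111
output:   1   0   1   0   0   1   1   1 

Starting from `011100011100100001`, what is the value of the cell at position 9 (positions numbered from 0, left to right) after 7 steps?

1

001101001100101101
100111000100110111
100011010100011011
101001111101001101
111000111111000111
011010011111010011
001110001111110001
position 9 holds 1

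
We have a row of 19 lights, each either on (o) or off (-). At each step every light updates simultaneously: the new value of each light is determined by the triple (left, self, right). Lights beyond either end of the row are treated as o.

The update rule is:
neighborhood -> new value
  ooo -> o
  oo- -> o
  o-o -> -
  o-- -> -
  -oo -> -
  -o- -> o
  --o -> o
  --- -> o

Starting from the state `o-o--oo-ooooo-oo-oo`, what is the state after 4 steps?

o-o-o-o-o-o-o-oo-o-

step 1: o-o-o-o--oooo--o--o
step 2: o-o-o-o-o-ooo-oo-o-
step 3: o-o-o-o-o--oo--o-o-
step 4: o-o-o-o-o-o-o-oo-o-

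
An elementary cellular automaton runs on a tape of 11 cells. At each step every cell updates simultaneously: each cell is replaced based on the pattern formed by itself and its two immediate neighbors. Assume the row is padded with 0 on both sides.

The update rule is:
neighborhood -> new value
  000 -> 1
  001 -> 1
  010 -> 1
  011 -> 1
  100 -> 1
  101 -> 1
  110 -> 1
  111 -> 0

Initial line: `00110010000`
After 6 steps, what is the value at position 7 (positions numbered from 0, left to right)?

0

11111111111
10000000001
11111111111  (repeats step 1; period 2)
step 6: 10000000001
position 7 holds 0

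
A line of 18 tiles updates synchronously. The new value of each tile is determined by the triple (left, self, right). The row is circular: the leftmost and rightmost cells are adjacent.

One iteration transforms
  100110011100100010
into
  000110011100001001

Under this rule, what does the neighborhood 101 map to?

1

At position 17 the neighborhood is 101; the next row has 1 there.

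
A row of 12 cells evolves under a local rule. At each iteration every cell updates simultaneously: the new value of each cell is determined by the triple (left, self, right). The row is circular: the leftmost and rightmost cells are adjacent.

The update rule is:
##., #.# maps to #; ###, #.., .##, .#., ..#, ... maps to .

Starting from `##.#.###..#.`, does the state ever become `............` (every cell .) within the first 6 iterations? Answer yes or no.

.##.#..#...#
#.##........
.#.#........
..#.........
............
all cells are . at iteration 5

yes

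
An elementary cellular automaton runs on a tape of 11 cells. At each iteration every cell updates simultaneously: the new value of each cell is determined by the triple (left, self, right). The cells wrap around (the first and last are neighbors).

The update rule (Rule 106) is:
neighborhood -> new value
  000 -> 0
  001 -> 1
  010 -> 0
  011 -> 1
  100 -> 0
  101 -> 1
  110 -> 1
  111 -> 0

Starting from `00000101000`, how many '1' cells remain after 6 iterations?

00001010000
00010100000
00101000000
01010000000
10100000000
01000000001
count of 1: 2

2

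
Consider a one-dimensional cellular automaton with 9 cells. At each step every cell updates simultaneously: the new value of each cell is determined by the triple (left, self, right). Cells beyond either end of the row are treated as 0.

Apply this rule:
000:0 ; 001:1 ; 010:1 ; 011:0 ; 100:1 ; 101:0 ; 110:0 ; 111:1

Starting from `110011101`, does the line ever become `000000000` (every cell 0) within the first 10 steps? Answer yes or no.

001101001
010001111
111010110
010010001
111111011
011110000
101101000
100001100
110010010
001111111
step 10 is 001111111, still not uniform 0

no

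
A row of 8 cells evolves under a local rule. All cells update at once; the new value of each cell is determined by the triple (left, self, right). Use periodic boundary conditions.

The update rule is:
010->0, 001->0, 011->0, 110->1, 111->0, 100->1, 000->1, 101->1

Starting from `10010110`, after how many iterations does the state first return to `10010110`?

8

iteration 1: 01001011
iteration 2: 10100101
iteration 3: 11010010
iteration 4: 01101001
iteration 5: 10110100
iteration 6: 01011010
iteration 7: 00101101
iteration 8: 10010110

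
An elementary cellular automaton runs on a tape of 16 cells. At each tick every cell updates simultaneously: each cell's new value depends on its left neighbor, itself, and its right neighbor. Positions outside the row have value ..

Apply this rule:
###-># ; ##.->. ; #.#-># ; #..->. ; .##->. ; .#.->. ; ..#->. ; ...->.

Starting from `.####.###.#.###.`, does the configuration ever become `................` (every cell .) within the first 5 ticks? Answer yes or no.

no

..##.#.#.#.#.#..
....#.#.#.#.#...
.....#.#.#.#....
......#.#.#.....
.......#.#......
tick 5 is .......#.#......, still not uniform .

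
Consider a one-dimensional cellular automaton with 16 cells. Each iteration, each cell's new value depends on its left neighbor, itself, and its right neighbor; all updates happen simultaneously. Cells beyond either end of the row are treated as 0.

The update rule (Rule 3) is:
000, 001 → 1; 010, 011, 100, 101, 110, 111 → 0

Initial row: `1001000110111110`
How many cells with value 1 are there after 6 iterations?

11

0010011000000000
1100100011111111
0001001100000000
1110010001111111
0000100110000000
1111001000111111
count of 1: 11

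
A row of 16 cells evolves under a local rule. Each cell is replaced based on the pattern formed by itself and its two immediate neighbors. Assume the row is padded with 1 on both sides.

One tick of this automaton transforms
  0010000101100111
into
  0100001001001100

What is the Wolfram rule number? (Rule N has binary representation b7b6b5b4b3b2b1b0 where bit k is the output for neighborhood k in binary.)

10

position 14: 111 → 0  (bit 7 = 0)
position 10: 110 → 0  (bit 6 = 0)
position 8: 101 → 0  (bit 5 = 0)
position 0: 100 → 0  (bit 4 = 0)
position 9: 011 → 1  (bit 3 = 1)
position 2: 010 → 0  (bit 2 = 0)
position 1: 001 → 1  (bit 1 = 1)
position 4: 000 → 0  (bit 0 = 0)
bits b7..b0 = 00001010 = 10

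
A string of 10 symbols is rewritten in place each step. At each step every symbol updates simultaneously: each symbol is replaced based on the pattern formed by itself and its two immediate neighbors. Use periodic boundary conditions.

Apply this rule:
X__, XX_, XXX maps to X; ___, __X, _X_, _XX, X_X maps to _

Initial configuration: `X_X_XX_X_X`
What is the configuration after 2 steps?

_X____X___

X____X____
_X____X___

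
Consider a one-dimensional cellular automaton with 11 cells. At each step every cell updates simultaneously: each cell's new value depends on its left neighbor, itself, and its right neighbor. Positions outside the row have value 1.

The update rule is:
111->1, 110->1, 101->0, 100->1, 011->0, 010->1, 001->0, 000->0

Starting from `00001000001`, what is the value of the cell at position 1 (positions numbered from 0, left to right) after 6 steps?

1

10001100000
11000110000
11100011000
11110001100
11111000110
11111100010
position 1 holds 1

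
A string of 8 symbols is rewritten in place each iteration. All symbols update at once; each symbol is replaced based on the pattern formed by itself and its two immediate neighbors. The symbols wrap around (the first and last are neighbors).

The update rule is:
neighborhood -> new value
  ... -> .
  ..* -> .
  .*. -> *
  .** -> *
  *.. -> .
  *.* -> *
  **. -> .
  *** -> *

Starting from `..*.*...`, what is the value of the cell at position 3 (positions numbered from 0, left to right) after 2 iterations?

*

iteration 1: ..***...
iteration 2: ..**....
position 3 holds *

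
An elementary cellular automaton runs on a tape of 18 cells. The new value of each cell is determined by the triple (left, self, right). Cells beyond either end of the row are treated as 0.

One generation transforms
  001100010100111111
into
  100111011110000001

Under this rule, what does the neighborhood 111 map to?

At position 13 the neighborhood is 111; the next row has 0 there.

0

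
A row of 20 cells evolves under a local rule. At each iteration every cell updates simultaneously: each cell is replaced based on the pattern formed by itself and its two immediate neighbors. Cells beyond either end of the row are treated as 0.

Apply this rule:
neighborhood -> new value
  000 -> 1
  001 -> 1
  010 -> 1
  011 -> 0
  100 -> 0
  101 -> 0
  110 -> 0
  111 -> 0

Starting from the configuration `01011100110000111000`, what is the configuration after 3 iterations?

11100000000011100001

11000001000111000011
00011111011000011100
11100000000011100001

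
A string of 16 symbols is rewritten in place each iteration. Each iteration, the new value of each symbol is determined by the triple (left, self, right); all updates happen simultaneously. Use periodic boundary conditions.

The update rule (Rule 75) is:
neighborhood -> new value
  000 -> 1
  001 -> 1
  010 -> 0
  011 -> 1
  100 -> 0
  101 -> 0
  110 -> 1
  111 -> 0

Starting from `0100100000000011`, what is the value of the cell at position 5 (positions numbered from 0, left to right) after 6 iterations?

1

0001001111111111
0110011000000001
0110111011111110
1110101010000010
1010000000111100
0000111111100101
position 5 holds 1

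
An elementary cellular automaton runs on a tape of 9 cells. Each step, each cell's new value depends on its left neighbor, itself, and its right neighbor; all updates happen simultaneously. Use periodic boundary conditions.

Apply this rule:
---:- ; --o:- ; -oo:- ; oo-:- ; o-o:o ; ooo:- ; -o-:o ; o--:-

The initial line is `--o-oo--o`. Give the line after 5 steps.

--oo----o
--------o
--------o  (fixed point — unchanged through step 5)

--------o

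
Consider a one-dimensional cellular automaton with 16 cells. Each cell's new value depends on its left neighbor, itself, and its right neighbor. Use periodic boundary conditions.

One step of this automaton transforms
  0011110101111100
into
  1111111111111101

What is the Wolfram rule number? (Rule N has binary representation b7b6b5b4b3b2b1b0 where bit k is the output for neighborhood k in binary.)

239

position 3: 111 → 1  (bit 7 = 1)
position 5: 110 → 1  (bit 6 = 1)
position 6: 101 → 1  (bit 5 = 1)
position 14: 100 → 0  (bit 4 = 0)
position 2: 011 → 1  (bit 3 = 1)
position 7: 010 → 1  (bit 2 = 1)
position 1: 001 → 1  (bit 1 = 1)
position 0: 000 → 1  (bit 0 = 1)
bits b7..b0 = 11101111 = 239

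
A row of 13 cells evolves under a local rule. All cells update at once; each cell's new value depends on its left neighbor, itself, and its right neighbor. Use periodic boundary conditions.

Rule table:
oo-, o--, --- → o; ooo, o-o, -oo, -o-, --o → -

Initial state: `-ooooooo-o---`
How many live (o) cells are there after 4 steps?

9

-------o--ooo
oooooo--o---o
-----oo--oo--
oooo--oo--ooo
count of o: 9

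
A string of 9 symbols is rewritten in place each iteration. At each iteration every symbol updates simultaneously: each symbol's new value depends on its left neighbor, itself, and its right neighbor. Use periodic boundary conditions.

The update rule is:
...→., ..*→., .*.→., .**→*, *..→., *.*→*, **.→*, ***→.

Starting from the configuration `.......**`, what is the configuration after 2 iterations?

iteration 1: .......**  (fixed point — unchanged through iteration 2)

.......**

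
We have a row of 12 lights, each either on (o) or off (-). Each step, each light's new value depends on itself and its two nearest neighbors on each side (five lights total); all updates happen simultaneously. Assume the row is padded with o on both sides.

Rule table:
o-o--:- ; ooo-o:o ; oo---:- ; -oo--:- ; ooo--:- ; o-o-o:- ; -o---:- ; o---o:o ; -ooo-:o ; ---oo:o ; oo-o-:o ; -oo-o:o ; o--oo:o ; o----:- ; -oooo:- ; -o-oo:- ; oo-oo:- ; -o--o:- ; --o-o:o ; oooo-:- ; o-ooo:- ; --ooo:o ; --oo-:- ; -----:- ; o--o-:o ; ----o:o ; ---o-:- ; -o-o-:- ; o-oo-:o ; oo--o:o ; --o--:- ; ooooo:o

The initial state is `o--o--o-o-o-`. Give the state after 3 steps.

o--o----ooo-

-oo--oo-----
-o-oo-----oo
o--o----ooo-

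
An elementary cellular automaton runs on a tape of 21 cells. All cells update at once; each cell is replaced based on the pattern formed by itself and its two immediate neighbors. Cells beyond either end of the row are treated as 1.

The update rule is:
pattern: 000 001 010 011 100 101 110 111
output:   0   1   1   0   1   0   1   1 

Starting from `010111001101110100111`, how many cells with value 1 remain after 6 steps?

010011110100110111011
011101110111010011001
001100110011011101110
110111011101001100110
110011001101110111010
111101110100110011010
count of 1: 13

13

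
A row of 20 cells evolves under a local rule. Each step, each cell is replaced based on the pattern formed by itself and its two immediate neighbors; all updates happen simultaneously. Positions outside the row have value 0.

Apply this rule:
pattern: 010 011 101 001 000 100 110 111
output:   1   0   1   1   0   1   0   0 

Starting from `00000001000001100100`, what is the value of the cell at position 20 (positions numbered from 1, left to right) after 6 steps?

00000011100010011110
00000100010111100001
00001110111000010011
00010001000100111100
00111011101111000010
01000100010000100111
position 20 holds 1

1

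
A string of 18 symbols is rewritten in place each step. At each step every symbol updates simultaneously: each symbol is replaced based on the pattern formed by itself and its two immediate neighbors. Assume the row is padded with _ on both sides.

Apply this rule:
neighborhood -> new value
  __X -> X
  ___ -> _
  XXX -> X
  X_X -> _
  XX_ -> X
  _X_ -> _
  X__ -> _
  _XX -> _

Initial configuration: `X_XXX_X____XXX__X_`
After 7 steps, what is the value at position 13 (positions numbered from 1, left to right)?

___XX_____X_XX_X__
__X_X____X___X____
_X______X___X_____
X______X___X______
______X___X_______
_____X___X________
____X___X_________
position 13 holds _

_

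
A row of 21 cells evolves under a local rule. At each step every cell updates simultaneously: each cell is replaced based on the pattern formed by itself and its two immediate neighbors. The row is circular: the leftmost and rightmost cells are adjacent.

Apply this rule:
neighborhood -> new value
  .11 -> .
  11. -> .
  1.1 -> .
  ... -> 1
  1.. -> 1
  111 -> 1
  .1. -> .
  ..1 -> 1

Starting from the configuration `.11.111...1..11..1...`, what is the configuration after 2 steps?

.1111...1....11....11

1....1.111.11..11.111
.1111...1....11....11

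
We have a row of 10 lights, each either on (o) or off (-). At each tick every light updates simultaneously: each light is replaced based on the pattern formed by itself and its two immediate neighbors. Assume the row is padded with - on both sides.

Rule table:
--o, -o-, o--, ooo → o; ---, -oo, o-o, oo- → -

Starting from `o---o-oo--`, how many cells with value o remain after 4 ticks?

5

oo-oo---o-
-----o-ooo
----oo--o-
---o--oooo
count of o: 5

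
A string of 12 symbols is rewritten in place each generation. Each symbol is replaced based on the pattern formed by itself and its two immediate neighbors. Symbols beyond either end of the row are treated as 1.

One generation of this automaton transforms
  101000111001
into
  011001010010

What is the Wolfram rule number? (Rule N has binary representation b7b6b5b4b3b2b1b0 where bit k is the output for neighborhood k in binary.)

166

position 7: 111 → 1  (bit 7 = 1)
position 0: 110 → 0  (bit 6 = 0)
position 1: 101 → 1  (bit 5 = 1)
position 3: 100 → 0  (bit 4 = 0)
position 6: 011 → 0  (bit 3 = 0)
position 2: 010 → 1  (bit 2 = 1)
position 5: 001 → 1  (bit 1 = 1)
position 4: 000 → 0  (bit 0 = 0)
bits b7..b0 = 10100110 = 166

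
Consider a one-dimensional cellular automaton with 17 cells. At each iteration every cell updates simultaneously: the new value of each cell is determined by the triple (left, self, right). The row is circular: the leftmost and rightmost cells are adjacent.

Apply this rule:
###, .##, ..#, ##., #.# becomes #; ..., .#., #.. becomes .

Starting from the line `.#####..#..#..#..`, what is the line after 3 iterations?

######.#..#..#...
#######..#..#...#
#######.#..#...##

#######.#..#...##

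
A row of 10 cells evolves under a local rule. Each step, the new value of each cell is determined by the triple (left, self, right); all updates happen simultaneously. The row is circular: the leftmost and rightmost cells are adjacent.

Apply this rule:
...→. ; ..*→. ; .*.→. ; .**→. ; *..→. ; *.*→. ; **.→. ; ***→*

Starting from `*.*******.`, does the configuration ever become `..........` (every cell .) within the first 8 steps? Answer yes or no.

yes

step 1: ...*****..
step 2: ....***...
step 3: .....*....
step 4: ..........
all cells are . at step 4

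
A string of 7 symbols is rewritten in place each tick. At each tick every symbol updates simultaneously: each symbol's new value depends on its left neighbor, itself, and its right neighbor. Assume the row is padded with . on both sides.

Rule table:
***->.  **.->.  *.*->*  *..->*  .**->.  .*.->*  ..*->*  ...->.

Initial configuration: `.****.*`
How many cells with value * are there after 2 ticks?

*....**
**..*..
count of *: 3

3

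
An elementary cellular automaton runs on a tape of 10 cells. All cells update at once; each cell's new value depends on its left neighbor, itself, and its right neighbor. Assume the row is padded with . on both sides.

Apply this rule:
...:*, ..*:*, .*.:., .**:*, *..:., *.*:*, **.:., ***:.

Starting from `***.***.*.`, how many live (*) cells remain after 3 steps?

*..**..*..
..**..*..*
***..*..*.
count of *: 5

5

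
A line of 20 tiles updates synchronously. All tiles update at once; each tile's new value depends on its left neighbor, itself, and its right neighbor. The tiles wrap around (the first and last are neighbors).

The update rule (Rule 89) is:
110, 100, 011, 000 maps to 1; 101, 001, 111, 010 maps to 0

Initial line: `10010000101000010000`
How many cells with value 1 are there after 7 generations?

13

generation 1: 01001110000111001110
generation 2: 00101011110101101011
generation 3: 10000010010001100011
generation 4: 11111001001101111010
generation 5: 10001100101101001000
generation 6: 01101110001100100110
generation 7: 01101011101110010111
count of 1: 13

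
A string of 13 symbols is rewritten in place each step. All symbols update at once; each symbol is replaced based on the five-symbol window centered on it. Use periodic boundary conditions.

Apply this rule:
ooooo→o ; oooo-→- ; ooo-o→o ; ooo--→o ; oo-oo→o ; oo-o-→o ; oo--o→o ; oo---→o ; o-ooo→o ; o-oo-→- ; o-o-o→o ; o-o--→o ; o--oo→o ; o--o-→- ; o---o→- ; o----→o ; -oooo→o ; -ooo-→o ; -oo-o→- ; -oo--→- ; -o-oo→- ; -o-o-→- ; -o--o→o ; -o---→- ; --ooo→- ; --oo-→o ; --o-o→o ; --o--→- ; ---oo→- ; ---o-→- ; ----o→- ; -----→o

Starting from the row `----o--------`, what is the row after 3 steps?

oo----ooooooo
-ooo---oooooo
ooooo---ooo-o

ooooo---ooo-o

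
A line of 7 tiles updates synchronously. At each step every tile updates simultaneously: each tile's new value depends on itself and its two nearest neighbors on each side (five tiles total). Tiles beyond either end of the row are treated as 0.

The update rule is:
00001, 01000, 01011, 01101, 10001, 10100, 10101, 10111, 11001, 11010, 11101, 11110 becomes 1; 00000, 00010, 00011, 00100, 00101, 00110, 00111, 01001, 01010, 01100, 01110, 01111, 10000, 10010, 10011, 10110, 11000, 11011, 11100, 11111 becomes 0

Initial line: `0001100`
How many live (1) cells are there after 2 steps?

0100000
0010000
count of 1: 1

1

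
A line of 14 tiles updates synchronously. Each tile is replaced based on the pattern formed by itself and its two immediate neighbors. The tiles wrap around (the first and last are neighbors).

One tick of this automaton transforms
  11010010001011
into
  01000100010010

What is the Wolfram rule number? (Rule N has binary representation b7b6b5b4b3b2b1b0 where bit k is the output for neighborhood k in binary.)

position 0: 111 → 0  (bit 7 = 0)
position 1: 110 → 1  (bit 6 = 1)
position 2: 101 → 0  (bit 5 = 0)
position 4: 100 → 0  (bit 4 = 0)
position 12: 011 → 1  (bit 3 = 1)
position 3: 010 → 0  (bit 2 = 0)
position 5: 001 → 1  (bit 1 = 1)
position 8: 000 → 0  (bit 0 = 0)
bits b7..b0 = 01001010 = 74

74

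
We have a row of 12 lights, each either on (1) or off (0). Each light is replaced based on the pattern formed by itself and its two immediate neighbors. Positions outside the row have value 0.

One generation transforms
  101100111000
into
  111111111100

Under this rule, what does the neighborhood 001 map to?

At position 5 the neighborhood is 001; the next row has 1 there.

1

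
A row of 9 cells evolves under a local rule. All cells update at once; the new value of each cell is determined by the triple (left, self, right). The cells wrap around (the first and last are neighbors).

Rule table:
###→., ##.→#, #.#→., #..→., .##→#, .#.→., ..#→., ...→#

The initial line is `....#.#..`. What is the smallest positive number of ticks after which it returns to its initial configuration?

tick 1: ###.....#
tick 2: ..#.###.#
tick 3: ....#.#..

3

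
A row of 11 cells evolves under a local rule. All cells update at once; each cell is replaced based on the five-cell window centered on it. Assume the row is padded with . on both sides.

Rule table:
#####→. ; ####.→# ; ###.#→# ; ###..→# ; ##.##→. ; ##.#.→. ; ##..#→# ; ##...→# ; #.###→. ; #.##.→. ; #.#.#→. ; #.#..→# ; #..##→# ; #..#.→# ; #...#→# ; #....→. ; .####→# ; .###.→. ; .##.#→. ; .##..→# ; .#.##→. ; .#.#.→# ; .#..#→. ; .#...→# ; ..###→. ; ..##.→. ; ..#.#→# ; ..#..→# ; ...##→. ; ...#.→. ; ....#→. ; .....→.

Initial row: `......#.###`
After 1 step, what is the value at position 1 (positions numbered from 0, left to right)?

.

step 1: ......#...#
position 1 holds .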